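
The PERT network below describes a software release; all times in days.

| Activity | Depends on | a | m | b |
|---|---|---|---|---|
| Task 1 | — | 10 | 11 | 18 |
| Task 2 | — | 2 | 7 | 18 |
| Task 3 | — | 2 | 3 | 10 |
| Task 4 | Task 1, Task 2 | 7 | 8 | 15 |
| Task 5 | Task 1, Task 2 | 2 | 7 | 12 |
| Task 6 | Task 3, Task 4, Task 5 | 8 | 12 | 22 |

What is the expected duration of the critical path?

34 days

te_Task 1 = (10 + 4·11 + 18)/6 = 72/6 = 12
te_Task 2 = (2 + 4·7 + 18)/6 = 48/6 = 8
te_Task 3 = (2 + 4·3 + 10)/6 = 24/6 = 4
te_Task 4 = (7 + 4·8 + 15)/6 = 54/6 = 9
te_Task 5 = (2 + 4·7 + 12)/6 = 42/6 = 7
te_Task 6 = (8 + 4·12 + 22)/6 = 78/6 = 13

Forward pass:
ES_Task 1 = 0; EF_Task 1 = 12
ES_Task 2 = 0; EF_Task 2 = 8
ES_Task 3 = 0; EF_Task 3 = 4
ES_Task 4 = max(EF_Task 1=12, EF_Task 2=8) = 12; EF_Task 4 = 12+9 = 21
ES_Task 5 = max(EF_Task 1=12, EF_Task 2=8) = 12; EF_Task 5 = 12+7 = 19
ES_Task 6 = max(EF_Task 3=4, EF_Task 4=21, EF_Task 5=19) = 21; EF_Task 6 = 21+13 = 34
Expected project duration μ = 34 days. Critical path: Task 1 → Task 4 → Task 6.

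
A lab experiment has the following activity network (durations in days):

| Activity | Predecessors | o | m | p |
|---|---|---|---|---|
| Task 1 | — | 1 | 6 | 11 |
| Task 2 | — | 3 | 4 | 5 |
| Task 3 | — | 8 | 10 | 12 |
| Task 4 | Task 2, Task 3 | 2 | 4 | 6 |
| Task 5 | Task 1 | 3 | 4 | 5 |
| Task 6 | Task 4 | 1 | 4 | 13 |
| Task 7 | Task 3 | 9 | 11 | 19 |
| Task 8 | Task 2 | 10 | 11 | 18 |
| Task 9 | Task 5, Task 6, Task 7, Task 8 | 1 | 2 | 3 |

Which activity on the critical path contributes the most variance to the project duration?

Task 7

te_Task 1 = (1 + 4·6 + 11)/6 = 36/6 = 6; σ²_Task 1 = ((11−1)/6)² = 2.778
te_Task 2 = (3 + 4·4 + 5)/6 = 24/6 = 4; σ²_Task 2 = ((5−3)/6)² = 0.111
te_Task 3 = (8 + 4·10 + 12)/6 = 60/6 = 10; σ²_Task 3 = ((12−8)/6)² = 0.444
te_Task 4 = (2 + 4·4 + 6)/6 = 24/6 = 4; σ²_Task 4 = ((6−2)/6)² = 0.444
te_Task 5 = (3 + 4·4 + 5)/6 = 24/6 = 4; σ²_Task 5 = ((5−3)/6)² = 0.111
te_Task 6 = (1 + 4·4 + 13)/6 = 30/6 = 5; σ²_Task 6 = ((13−1)/6)² = 4.000
te_Task 7 = (9 + 4·11 + 19)/6 = 72/6 = 12; σ²_Task 7 = ((19−9)/6)² = 2.778
te_Task 8 = (10 + 4·11 + 18)/6 = 72/6 = 12; σ²_Task 8 = ((18−10)/6)² = 1.778
te_Task 9 = (1 + 4·2 + 3)/6 = 12/6 = 2; σ²_Task 9 = ((3−1)/6)² = 0.111

Forward pass:
ES_Task 1 = 0; EF_Task 1 = 6
ES_Task 2 = 0; EF_Task 2 = 4
ES_Task 3 = 0; EF_Task 3 = 10
ES_Task 4 = max(EF_Task 2=4, EF_Task 3=10) = 10; EF_Task 4 = 10+4 = 14
ES_Task 5 = 6; EF_Task 5 = 6+4 = 10
ES_Task 6 = 14; EF_Task 6 = 14+5 = 19
ES_Task 7 = 10; EF_Task 7 = 10+12 = 22
ES_Task 8 = 4; EF_Task 8 = 4+12 = 16
ES_Task 9 = max(EF_Task 5=10, EF_Task 6=19, EF_Task 7=22, EF_Task 8=16) = 22; EF_Task 9 = 22+2 = 24
Expected project duration μ = 24 days. Critical path: Task 3 → Task 7 → Task 9.

Variances on critical path: σ²_Task 3=0.444, σ²_Task 7=2.778, σ²_Task 9=0.111.
Largest is σ²_Task 7 = 2.778.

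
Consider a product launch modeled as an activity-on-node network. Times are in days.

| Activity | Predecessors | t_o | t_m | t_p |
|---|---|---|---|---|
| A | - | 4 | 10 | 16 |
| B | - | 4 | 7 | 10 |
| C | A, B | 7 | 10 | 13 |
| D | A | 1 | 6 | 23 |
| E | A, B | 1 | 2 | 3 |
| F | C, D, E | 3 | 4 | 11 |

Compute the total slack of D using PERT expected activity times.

2 days

te_A = (4 + 4·10 + 16)/6 = 60/6 = 10
te_B = (4 + 4·7 + 10)/6 = 42/6 = 7
te_C = (7 + 4·10 + 13)/6 = 60/6 = 10
te_D = (1 + 4·6 + 23)/6 = 48/6 = 8
te_E = (1 + 4·2 + 3)/6 = 12/6 = 2
te_F = (3 + 4·4 + 11)/6 = 30/6 = 5

Forward pass:
ES_A = 0; EF_A = 10
ES_B = 0; EF_B = 7
ES_C = max(EF_A=10, EF_B=7) = 10; EF_C = 10+10 = 20
ES_D = 10; EF_D = 10+8 = 18
ES_E = max(EF_A=10, EF_B=7) = 10; EF_E = 10+2 = 12
ES_F = max(EF_C=20, EF_D=18, EF_E=12) = 20; EF_F = 20+5 = 25
Expected project duration μ = 25 days. Critical path: A → C → F.

Backward pass:
LF_F = 25; LS_F = 25−5 = 20
LF_E = LS_F = 20; LS_E = 20−2 = 18
LF_D = LS_F = 20; LS_D = 20−8 = 12
LF_C = LS_F = 20; LS_C = 20−10 = 10
LF_B = min(LS_C=10, LS_E=18) = 10; LS_B = 10−7 = 3
LF_A = min(LS_C=10, LS_D=12, LS_E=18) = 10; LS_A = 10−10 = 0
Slack_D = LS_D − ES_D = 12 − 10 = 2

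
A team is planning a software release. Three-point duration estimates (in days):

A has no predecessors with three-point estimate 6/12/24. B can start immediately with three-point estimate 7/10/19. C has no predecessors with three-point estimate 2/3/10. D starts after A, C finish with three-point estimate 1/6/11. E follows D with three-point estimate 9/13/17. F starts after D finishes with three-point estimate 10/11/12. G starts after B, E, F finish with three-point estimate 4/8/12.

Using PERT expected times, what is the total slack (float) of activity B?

te_A = (6 + 4·12 + 24)/6 = 78/6 = 13
te_B = (7 + 4·10 + 19)/6 = 66/6 = 11
te_C = (2 + 4·3 + 10)/6 = 24/6 = 4
te_D = (1 + 4·6 + 11)/6 = 36/6 = 6
te_E = (9 + 4·13 + 17)/6 = 78/6 = 13
te_F = (10 + 4·11 + 12)/6 = 66/6 = 11
te_G = (4 + 4·8 + 12)/6 = 48/6 = 8

Forward pass:
ES_A = 0; EF_A = 13
ES_B = 0; EF_B = 11
ES_C = 0; EF_C = 4
ES_D = max(EF_A=13, EF_C=4) = 13; EF_D = 13+6 = 19
ES_E = 19; EF_E = 19+13 = 32
ES_F = 19; EF_F = 19+11 = 30
ES_G = max(EF_B=11, EF_E=32, EF_F=30) = 32; EF_G = 32+8 = 40
Expected project duration μ = 40 days. Critical path: A → D → E → G.

Backward pass:
LF_G = 40; LS_G = 40−8 = 32
LF_F = LS_G = 32; LS_F = 32−11 = 21
LF_E = LS_G = 32; LS_E = 32−13 = 19
LF_D = min(LS_E=19, LS_F=21) = 19; LS_D = 19−6 = 13
LF_C = LS_D = 13; LS_C = 13−4 = 9
LF_B = LS_G = 32; LS_B = 32−11 = 21
LF_A = LS_D = 13; LS_A = 13−13 = 0
Slack_B = LS_B − ES_B = 21 − 0 = 21

21 days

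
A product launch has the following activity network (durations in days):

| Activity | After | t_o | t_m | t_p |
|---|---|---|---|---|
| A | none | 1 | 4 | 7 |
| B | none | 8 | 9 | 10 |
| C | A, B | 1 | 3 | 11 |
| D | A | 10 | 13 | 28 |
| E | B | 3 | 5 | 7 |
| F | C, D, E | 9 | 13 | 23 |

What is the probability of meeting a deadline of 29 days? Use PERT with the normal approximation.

te_A = (1 + 4·4 + 7)/6 = 24/6 = 4; σ²_A = ((7−1)/6)² = 1.000
te_B = (8 + 4·9 + 10)/6 = 54/6 = 9; σ²_B = ((10−8)/6)² = 0.111
te_C = (1 + 4·3 + 11)/6 = 24/6 = 4; σ²_C = ((11−1)/6)² = 2.778
te_D = (10 + 4·13 + 28)/6 = 90/6 = 15; σ²_D = ((28−10)/6)² = 9.000
te_E = (3 + 4·5 + 7)/6 = 30/6 = 5; σ²_E = ((7−3)/6)² = 0.444
te_F = (9 + 4·13 + 23)/6 = 84/6 = 14; σ²_F = ((23−9)/6)² = 5.444

Forward pass:
ES_A = 0; EF_A = 4
ES_B = 0; EF_B = 9
ES_C = max(EF_A=4, EF_B=9) = 9; EF_C = 9+4 = 13
ES_D = 4; EF_D = 4+15 = 19
ES_E = 9; EF_E = 9+5 = 14
ES_F = max(EF_C=13, EF_D=19, EF_E=14) = 19; EF_F = 19+14 = 33
Expected project duration μ = 33 days. Critical path: A → D → F.

Variance along critical path = 1.000 + 9.000 + 5.444 = 15.444; σ = √15.444 = 3.930 days.
Z = (29 − 33) / 3.930 = -1.018
P(T ≤ 29) = Φ(-1.018) ≈ 0.154

0.154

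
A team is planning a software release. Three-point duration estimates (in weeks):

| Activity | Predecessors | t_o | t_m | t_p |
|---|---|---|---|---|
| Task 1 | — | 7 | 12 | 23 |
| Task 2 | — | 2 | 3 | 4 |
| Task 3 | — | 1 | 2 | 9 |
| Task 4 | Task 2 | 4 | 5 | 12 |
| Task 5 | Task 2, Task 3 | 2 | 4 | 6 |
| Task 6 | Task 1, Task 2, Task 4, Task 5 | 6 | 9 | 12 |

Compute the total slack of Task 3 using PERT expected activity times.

te_Task 1 = (7 + 4·12 + 23)/6 = 78/6 = 13
te_Task 2 = (2 + 4·3 + 4)/6 = 18/6 = 3
te_Task 3 = (1 + 4·2 + 9)/6 = 18/6 = 3
te_Task 4 = (4 + 4·5 + 12)/6 = 36/6 = 6
te_Task 5 = (2 + 4·4 + 6)/6 = 24/6 = 4
te_Task 6 = (6 + 4·9 + 12)/6 = 54/6 = 9

Forward pass:
ES_Task 1 = 0; EF_Task 1 = 13
ES_Task 2 = 0; EF_Task 2 = 3
ES_Task 3 = 0; EF_Task 3 = 3
ES_Task 4 = 3; EF_Task 4 = 3+6 = 9
ES_Task 5 = max(EF_Task 2=3, EF_Task 3=3) = 3; EF_Task 5 = 3+4 = 7
ES_Task 6 = max(EF_Task 1=13, EF_Task 2=3, EF_Task 4=9, EF_Task 5=7) = 13; EF_Task 6 = 13+9 = 22
Expected project duration μ = 22 weeks. Critical path: Task 1 → Task 6.

Backward pass:
LF_Task 6 = 22; LS_Task 6 = 22−9 = 13
LF_Task 5 = LS_Task 6 = 13; LS_Task 5 = 13−4 = 9
LF_Task 4 = LS_Task 6 = 13; LS_Task 4 = 13−6 = 7
LF_Task 3 = LS_Task 5 = 9; LS_Task 3 = 9−3 = 6
LF_Task 2 = min(LS_Task 4=7, LS_Task 5=9, LS_Task 6=13) = 7; LS_Task 2 = 7−3 = 4
LF_Task 1 = LS_Task 6 = 13; LS_Task 1 = 13−13 = 0
Slack_Task 3 = LS_Task 3 − ES_Task 3 = 6 − 0 = 6

6 weeks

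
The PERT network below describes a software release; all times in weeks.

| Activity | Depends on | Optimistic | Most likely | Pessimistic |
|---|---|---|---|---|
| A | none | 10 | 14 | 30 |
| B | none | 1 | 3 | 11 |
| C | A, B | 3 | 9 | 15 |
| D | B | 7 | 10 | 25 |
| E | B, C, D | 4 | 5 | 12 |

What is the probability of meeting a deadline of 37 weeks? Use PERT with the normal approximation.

0.928

te_A = (10 + 4·14 + 30)/6 = 96/6 = 16; σ²_A = ((30−10)/6)² = 11.111
te_B = (1 + 4·3 + 11)/6 = 24/6 = 4; σ²_B = ((11−1)/6)² = 2.778
te_C = (3 + 4·9 + 15)/6 = 54/6 = 9; σ²_C = ((15−3)/6)² = 4.000
te_D = (7 + 4·10 + 25)/6 = 72/6 = 12; σ²_D = ((25−7)/6)² = 9.000
te_E = (4 + 4·5 + 12)/6 = 36/6 = 6; σ²_E = ((12−4)/6)² = 1.778

Forward pass:
ES_A = 0; EF_A = 16
ES_B = 0; EF_B = 4
ES_C = max(EF_A=16, EF_B=4) = 16; EF_C = 16+9 = 25
ES_D = 4; EF_D = 4+12 = 16
ES_E = max(EF_B=4, EF_C=25, EF_D=16) = 25; EF_E = 25+6 = 31
Expected project duration μ = 31 weeks. Critical path: A → C → E.

Variance along critical path = 11.111 + 4.000 + 1.778 = 16.889; σ = √16.889 = 4.110 weeks.
Z = (37 − 31) / 4.110 = 1.460
P(T ≤ 37) = Φ(1.460) ≈ 0.928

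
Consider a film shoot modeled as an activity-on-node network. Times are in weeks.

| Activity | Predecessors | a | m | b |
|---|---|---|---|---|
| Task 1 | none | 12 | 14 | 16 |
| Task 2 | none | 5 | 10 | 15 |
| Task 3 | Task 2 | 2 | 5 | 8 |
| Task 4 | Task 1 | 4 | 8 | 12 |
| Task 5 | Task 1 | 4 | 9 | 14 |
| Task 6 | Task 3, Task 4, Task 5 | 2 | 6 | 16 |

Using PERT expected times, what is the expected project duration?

te_Task 1 = (12 + 4·14 + 16)/6 = 84/6 = 14
te_Task 2 = (5 + 4·10 + 15)/6 = 60/6 = 10
te_Task 3 = (2 + 4·5 + 8)/6 = 30/6 = 5
te_Task 4 = (4 + 4·8 + 12)/6 = 48/6 = 8
te_Task 5 = (4 + 4·9 + 14)/6 = 54/6 = 9
te_Task 6 = (2 + 4·6 + 16)/6 = 42/6 = 7

Forward pass:
ES_Task 1 = 0; EF_Task 1 = 14
ES_Task 2 = 0; EF_Task 2 = 10
ES_Task 3 = 10; EF_Task 3 = 10+5 = 15
ES_Task 4 = 14; EF_Task 4 = 14+8 = 22
ES_Task 5 = 14; EF_Task 5 = 14+9 = 23
ES_Task 6 = max(EF_Task 3=15, EF_Task 4=22, EF_Task 5=23) = 23; EF_Task 6 = 23+7 = 30
Expected project duration μ = 30 weeks. Critical path: Task 1 → Task 5 → Task 6.

30 weeks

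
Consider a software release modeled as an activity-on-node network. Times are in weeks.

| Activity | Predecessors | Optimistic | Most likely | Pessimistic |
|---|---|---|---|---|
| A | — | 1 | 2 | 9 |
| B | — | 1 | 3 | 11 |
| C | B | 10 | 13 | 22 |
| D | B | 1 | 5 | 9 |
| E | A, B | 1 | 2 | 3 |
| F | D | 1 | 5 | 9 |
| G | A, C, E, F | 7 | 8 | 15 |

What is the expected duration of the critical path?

27 weeks

te_A = (1 + 4·2 + 9)/6 = 18/6 = 3
te_B = (1 + 4·3 + 11)/6 = 24/6 = 4
te_C = (10 + 4·13 + 22)/6 = 84/6 = 14
te_D = (1 + 4·5 + 9)/6 = 30/6 = 5
te_E = (1 + 4·2 + 3)/6 = 12/6 = 2
te_F = (1 + 4·5 + 9)/6 = 30/6 = 5
te_G = (7 + 4·8 + 15)/6 = 54/6 = 9

Forward pass:
ES_A = 0; EF_A = 3
ES_B = 0; EF_B = 4
ES_C = 4; EF_C = 4+14 = 18
ES_D = 4; EF_D = 4+5 = 9
ES_E = max(EF_A=3, EF_B=4) = 4; EF_E = 4+2 = 6
ES_F = 9; EF_F = 9+5 = 14
ES_G = max(EF_A=3, EF_C=18, EF_E=6, EF_F=14) = 18; EF_G = 18+9 = 27
Expected project duration μ = 27 weeks. Critical path: B → C → G.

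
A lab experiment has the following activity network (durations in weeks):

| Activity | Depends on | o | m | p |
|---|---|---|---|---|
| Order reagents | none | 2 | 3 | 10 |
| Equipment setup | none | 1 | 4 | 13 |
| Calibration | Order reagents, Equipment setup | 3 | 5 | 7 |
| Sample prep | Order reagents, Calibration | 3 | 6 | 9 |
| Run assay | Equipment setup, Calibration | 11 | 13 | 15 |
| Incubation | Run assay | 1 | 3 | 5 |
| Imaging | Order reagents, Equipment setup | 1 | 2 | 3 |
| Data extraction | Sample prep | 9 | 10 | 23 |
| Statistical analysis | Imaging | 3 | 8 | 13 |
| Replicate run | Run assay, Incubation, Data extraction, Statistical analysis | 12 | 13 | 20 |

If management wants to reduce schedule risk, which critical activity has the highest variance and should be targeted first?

Data extraction

te_Order reagents = (2 + 4·3 + 10)/6 = 24/6 = 4; σ²_Order reagents = ((10−2)/6)² = 1.778
te_Equipment setup = (1 + 4·4 + 13)/6 = 30/6 = 5; σ²_Equipment setup = ((13−1)/6)² = 4.000
te_Calibration = (3 + 4·5 + 7)/6 = 30/6 = 5; σ²_Calibration = ((7−3)/6)² = 0.444
te_Sample prep = (3 + 4·6 + 9)/6 = 36/6 = 6; σ²_Sample prep = ((9−3)/6)² = 1.000
te_Run assay = (11 + 4·13 + 15)/6 = 78/6 = 13; σ²_Run assay = ((15−11)/6)² = 0.444
te_Incubation = (1 + 4·3 + 5)/6 = 18/6 = 3; σ²_Incubation = ((5−1)/6)² = 0.444
te_Imaging = (1 + 4·2 + 3)/6 = 12/6 = 2; σ²_Imaging = ((3−1)/6)² = 0.111
te_Data extraction = (9 + 4·10 + 23)/6 = 72/6 = 12; σ²_Data extraction = ((23−9)/6)² = 5.444
te_Statistical analysis = (3 + 4·8 + 13)/6 = 48/6 = 8; σ²_Statistical analysis = ((13−3)/6)² = 2.778
te_Replicate run = (12 + 4·13 + 20)/6 = 84/6 = 14; σ²_Replicate run = ((20−12)/6)² = 1.778

Forward pass:
ES_Order reagents = 0; EF_Order reagents = 4
ES_Equipment setup = 0; EF_Equipment setup = 5
ES_Calibration = max(EF_Order reagents=4, EF_Equipment setup=5) = 5; EF_Calibration = 5+5 = 10
ES_Sample prep = max(EF_Order reagents=4, EF_Calibration=10) = 10; EF_Sample prep = 10+6 = 16
ES_Run assay = max(EF_Equipment setup=5, EF_Calibration=10) = 10; EF_Run assay = 10+13 = 23
ES_Incubation = 23; EF_Incubation = 23+3 = 26
ES_Imaging = max(EF_Order reagents=4, EF_Equipment setup=5) = 5; EF_Imaging = 5+2 = 7
ES_Data extraction = 16; EF_Data extraction = 16+12 = 28
ES_Statistical analysis = 7; EF_Statistical analysis = 7+8 = 15
ES_Replicate run = max(EF_Run assay=23, EF_Incubation=26, EF_Data extraction=28, EF_Statistical analysis=15) = 28; EF_Replicate run = 28+14 = 42
Expected project duration μ = 42 weeks. Critical path: Equipment setup → Calibration → Sample prep → Data extraction → Replicate run.

Variances on critical path: σ²_Equipment setup=4.000, σ²_Calibration=0.444, σ²_Sample prep=1.000, σ²_Data extraction=5.444, σ²_Replicate run=1.778.
Largest is σ²_Data extraction = 5.444.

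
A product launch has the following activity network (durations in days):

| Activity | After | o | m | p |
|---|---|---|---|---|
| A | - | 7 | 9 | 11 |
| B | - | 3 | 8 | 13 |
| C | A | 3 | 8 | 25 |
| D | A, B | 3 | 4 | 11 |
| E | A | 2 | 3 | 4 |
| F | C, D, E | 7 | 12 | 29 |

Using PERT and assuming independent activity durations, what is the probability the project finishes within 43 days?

te_A = (7 + 4·9 + 11)/6 = 54/6 = 9; σ²_A = ((11−7)/6)² = 0.444
te_B = (3 + 4·8 + 13)/6 = 48/6 = 8; σ²_B = ((13−3)/6)² = 2.778
te_C = (3 + 4·8 + 25)/6 = 60/6 = 10; σ²_C = ((25−3)/6)² = 13.444
te_D = (3 + 4·4 + 11)/6 = 30/6 = 5; σ²_D = ((11−3)/6)² = 1.778
te_E = (2 + 4·3 + 4)/6 = 18/6 = 3; σ²_E = ((4−2)/6)² = 0.111
te_F = (7 + 4·12 + 29)/6 = 84/6 = 14; σ²_F = ((29−7)/6)² = 13.444

Forward pass:
ES_A = 0; EF_A = 9
ES_B = 0; EF_B = 8
ES_C = 9; EF_C = 9+10 = 19
ES_D = max(EF_A=9, EF_B=8) = 9; EF_D = 9+5 = 14
ES_E = 9; EF_E = 9+3 = 12
ES_F = max(EF_C=19, EF_D=14, EF_E=12) = 19; EF_F = 19+14 = 33
Expected project duration μ = 33 days. Critical path: A → C → F.

Variance along critical path = 0.444 + 13.444 + 13.444 = 27.333; σ = √27.333 = 5.228 days.
Z = (43 − 33) / 5.228 = 1.913
P(T ≤ 43) = Φ(1.913) ≈ 0.972

0.972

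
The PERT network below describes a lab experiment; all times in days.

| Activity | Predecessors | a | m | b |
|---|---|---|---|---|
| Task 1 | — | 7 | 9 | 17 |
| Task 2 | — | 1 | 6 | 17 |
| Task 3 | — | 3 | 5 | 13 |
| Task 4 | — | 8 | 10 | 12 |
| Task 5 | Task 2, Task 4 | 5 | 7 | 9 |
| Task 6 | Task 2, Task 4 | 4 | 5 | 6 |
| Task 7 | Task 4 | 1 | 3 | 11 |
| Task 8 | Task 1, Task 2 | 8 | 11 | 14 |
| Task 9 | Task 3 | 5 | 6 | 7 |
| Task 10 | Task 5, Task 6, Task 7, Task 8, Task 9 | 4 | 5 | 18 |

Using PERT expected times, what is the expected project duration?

te_Task 1 = (7 + 4·9 + 17)/6 = 60/6 = 10
te_Task 2 = (1 + 4·6 + 17)/6 = 42/6 = 7
te_Task 3 = (3 + 4·5 + 13)/6 = 36/6 = 6
te_Task 4 = (8 + 4·10 + 12)/6 = 60/6 = 10
te_Task 5 = (5 + 4·7 + 9)/6 = 42/6 = 7
te_Task 6 = (4 + 4·5 + 6)/6 = 30/6 = 5
te_Task 7 = (1 + 4·3 + 11)/6 = 24/6 = 4
te_Task 8 = (8 + 4·11 + 14)/6 = 66/6 = 11
te_Task 9 = (5 + 4·6 + 7)/6 = 36/6 = 6
te_Task 10 = (4 + 4·5 + 18)/6 = 42/6 = 7

Forward pass:
ES_Task 1 = 0; EF_Task 1 = 10
ES_Task 2 = 0; EF_Task 2 = 7
ES_Task 3 = 0; EF_Task 3 = 6
ES_Task 4 = 0; EF_Task 4 = 10
ES_Task 5 = max(EF_Task 2=7, EF_Task 4=10) = 10; EF_Task 5 = 10+7 = 17
ES_Task 6 = max(EF_Task 2=7, EF_Task 4=10) = 10; EF_Task 6 = 10+5 = 15
ES_Task 7 = 10; EF_Task 7 = 10+4 = 14
ES_Task 8 = max(EF_Task 1=10, EF_Task 2=7) = 10; EF_Task 8 = 10+11 = 21
ES_Task 9 = 6; EF_Task 9 = 6+6 = 12
ES_Task 10 = max(EF_Task 5=17, EF_Task 6=15, EF_Task 7=14, EF_Task 8=21, EF_Task 9=12) = 21; EF_Task 10 = 21+7 = 28
Expected project duration μ = 28 days. Critical path: Task 1 → Task 8 → Task 10.

28 days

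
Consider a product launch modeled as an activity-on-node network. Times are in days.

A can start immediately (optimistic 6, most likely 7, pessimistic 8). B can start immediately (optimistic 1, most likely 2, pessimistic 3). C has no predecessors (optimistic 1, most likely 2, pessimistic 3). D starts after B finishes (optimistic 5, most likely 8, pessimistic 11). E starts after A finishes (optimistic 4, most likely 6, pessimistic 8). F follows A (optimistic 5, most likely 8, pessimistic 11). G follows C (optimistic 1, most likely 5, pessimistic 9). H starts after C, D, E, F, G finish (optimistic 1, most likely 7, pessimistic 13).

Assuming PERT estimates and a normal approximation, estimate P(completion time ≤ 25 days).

te_A = (6 + 4·7 + 8)/6 = 42/6 = 7; σ²_A = ((8−6)/6)² = 0.111
te_B = (1 + 4·2 + 3)/6 = 12/6 = 2; σ²_B = ((3−1)/6)² = 0.111
te_C = (1 + 4·2 + 3)/6 = 12/6 = 2; σ²_C = ((3−1)/6)² = 0.111
te_D = (5 + 4·8 + 11)/6 = 48/6 = 8; σ²_D = ((11−5)/6)² = 1.000
te_E = (4 + 4·6 + 8)/6 = 36/6 = 6; σ²_E = ((8−4)/6)² = 0.444
te_F = (5 + 4·8 + 11)/6 = 48/6 = 8; σ²_F = ((11−5)/6)² = 1.000
te_G = (1 + 4·5 + 9)/6 = 30/6 = 5; σ²_G = ((9−1)/6)² = 1.778
te_H = (1 + 4·7 + 13)/6 = 42/6 = 7; σ²_H = ((13−1)/6)² = 4.000

Forward pass:
ES_A = 0; EF_A = 7
ES_B = 0; EF_B = 2
ES_C = 0; EF_C = 2
ES_D = 2; EF_D = 2+8 = 10
ES_E = 7; EF_E = 7+6 = 13
ES_F = 7; EF_F = 7+8 = 15
ES_G = 2; EF_G = 2+5 = 7
ES_H = max(EF_C=2, EF_D=10, EF_E=13, EF_F=15, EF_G=7) = 15; EF_H = 15+7 = 22
Expected project duration μ = 22 days. Critical path: A → F → H.

Variance along critical path = 0.111 + 1.000 + 4.000 = 5.111; σ = √5.111 = 2.261 days.
Z = (25 − 22) / 2.261 = 1.327
P(T ≤ 25) = Φ(1.327) ≈ 0.908

0.908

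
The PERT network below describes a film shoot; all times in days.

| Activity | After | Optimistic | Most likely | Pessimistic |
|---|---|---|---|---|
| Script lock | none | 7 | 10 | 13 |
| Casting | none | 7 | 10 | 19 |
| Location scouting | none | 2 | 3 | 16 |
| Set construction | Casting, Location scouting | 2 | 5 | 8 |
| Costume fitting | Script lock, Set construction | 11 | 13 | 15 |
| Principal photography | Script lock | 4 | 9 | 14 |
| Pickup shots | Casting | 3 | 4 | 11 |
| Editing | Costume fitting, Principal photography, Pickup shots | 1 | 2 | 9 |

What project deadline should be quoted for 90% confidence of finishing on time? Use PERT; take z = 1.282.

35.4 days

te_Script lock = (7 + 4·10 + 13)/6 = 60/6 = 10; σ²_Script lock = ((13−7)/6)² = 1.000
te_Casting = (7 + 4·10 + 19)/6 = 66/6 = 11; σ²_Casting = ((19−7)/6)² = 4.000
te_Location scouting = (2 + 4·3 + 16)/6 = 30/6 = 5; σ²_Location scouting = ((16−2)/6)² = 5.444
te_Set construction = (2 + 4·5 + 8)/6 = 30/6 = 5; σ²_Set construction = ((8−2)/6)² = 1.000
te_Costume fitting = (11 + 4·13 + 15)/6 = 78/6 = 13; σ²_Costume fitting = ((15−11)/6)² = 0.444
te_Principal photography = (4 + 4·9 + 14)/6 = 54/6 = 9; σ²_Principal photography = ((14−4)/6)² = 2.778
te_Pickup shots = (3 + 4·4 + 11)/6 = 30/6 = 5; σ²_Pickup shots = ((11−3)/6)² = 1.778
te_Editing = (1 + 4·2 + 9)/6 = 18/6 = 3; σ²_Editing = ((9−1)/6)² = 1.778

Forward pass:
ES_Script lock = 0; EF_Script lock = 10
ES_Casting = 0; EF_Casting = 11
ES_Location scouting = 0; EF_Location scouting = 5
ES_Set construction = max(EF_Casting=11, EF_Location scouting=5) = 11; EF_Set construction = 11+5 = 16
ES_Costume fitting = max(EF_Script lock=10, EF_Set construction=16) = 16; EF_Costume fitting = 16+13 = 29
ES_Principal photography = 10; EF_Principal photography = 10+9 = 19
ES_Pickup shots = 11; EF_Pickup shots = 11+5 = 16
ES_Editing = max(EF_Costume fitting=29, EF_Principal photography=19, EF_Pickup shots=16) = 29; EF_Editing = 29+3 = 32
Expected project duration μ = 32 days. Critical path: Casting → Set construction → Costume fitting → Editing.

Variance along critical path = 4.000 + 1.000 + 0.444 + 1.778 = 7.222; σ = 2.687 days.
D = μ + z·σ = 32 + 1.282·2.687 = 35.4 days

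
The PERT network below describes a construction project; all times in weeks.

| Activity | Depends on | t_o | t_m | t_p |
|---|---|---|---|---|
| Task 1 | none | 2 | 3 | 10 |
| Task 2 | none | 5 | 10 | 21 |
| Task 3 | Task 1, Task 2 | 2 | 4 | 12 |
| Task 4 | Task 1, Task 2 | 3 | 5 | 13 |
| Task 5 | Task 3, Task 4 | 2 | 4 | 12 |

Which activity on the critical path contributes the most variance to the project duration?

te_Task 1 = (2 + 4·3 + 10)/6 = 24/6 = 4; σ²_Task 1 = ((10−2)/6)² = 1.778
te_Task 2 = (5 + 4·10 + 21)/6 = 66/6 = 11; σ²_Task 2 = ((21−5)/6)² = 7.111
te_Task 3 = (2 + 4·4 + 12)/6 = 30/6 = 5; σ²_Task 3 = ((12−2)/6)² = 2.778
te_Task 4 = (3 + 4·5 + 13)/6 = 36/6 = 6; σ²_Task 4 = ((13−3)/6)² = 2.778
te_Task 5 = (2 + 4·4 + 12)/6 = 30/6 = 5; σ²_Task 5 = ((12−2)/6)² = 2.778

Forward pass:
ES_Task 1 = 0; EF_Task 1 = 4
ES_Task 2 = 0; EF_Task 2 = 11
ES_Task 3 = max(EF_Task 1=4, EF_Task 2=11) = 11; EF_Task 3 = 11+5 = 16
ES_Task 4 = max(EF_Task 1=4, EF_Task 2=11) = 11; EF_Task 4 = 11+6 = 17
ES_Task 5 = max(EF_Task 3=16, EF_Task 4=17) = 17; EF_Task 5 = 17+5 = 22
Expected project duration μ = 22 weeks. Critical path: Task 2 → Task 4 → Task 5.

Variances on critical path: σ²_Task 2=7.111, σ²_Task 4=2.778, σ²_Task 5=2.778.
Largest is σ²_Task 2 = 7.111.

Task 2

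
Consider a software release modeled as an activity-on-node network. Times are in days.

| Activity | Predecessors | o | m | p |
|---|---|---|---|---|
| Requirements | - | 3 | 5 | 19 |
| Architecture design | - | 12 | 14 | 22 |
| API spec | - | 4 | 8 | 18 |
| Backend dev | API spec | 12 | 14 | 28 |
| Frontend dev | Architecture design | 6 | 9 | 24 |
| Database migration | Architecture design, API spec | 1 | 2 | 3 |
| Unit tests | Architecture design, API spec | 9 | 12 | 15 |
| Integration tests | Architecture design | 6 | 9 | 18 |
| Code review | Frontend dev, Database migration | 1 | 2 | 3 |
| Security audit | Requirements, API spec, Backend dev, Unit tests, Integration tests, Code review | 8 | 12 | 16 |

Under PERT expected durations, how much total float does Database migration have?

9 days

te_Requirements = (3 + 4·5 + 19)/6 = 42/6 = 7
te_Architecture design = (12 + 4·14 + 22)/6 = 90/6 = 15
te_API spec = (4 + 4·8 + 18)/6 = 54/6 = 9
te_Backend dev = (12 + 4·14 + 28)/6 = 96/6 = 16
te_Frontend dev = (6 + 4·9 + 24)/6 = 66/6 = 11
te_Database migration = (1 + 4·2 + 3)/6 = 12/6 = 2
te_Unit tests = (9 + 4·12 + 15)/6 = 72/6 = 12
te_Integration tests = (6 + 4·9 + 18)/6 = 60/6 = 10
te_Code review = (1 + 4·2 + 3)/6 = 12/6 = 2
te_Security audit = (8 + 4·12 + 16)/6 = 72/6 = 12

Forward pass:
ES_Requirements = 0; EF_Requirements = 7
ES_Architecture design = 0; EF_Architecture design = 15
ES_API spec = 0; EF_API spec = 9
ES_Backend dev = 9; EF_Backend dev = 9+16 = 25
ES_Frontend dev = 15; EF_Frontend dev = 15+11 = 26
ES_Database migration = max(EF_Architecture design=15, EF_API spec=9) = 15; EF_Database migration = 15+2 = 17
ES_Unit tests = max(EF_Architecture design=15, EF_API spec=9) = 15; EF_Unit tests = 15+12 = 27
ES_Integration tests = 15; EF_Integration tests = 15+10 = 25
ES_Code review = max(EF_Frontend dev=26, EF_Database migration=17) = 26; EF_Code review = 26+2 = 28
ES_Security audit = max(EF_Requirements=7, EF_API spec=9, EF_Backend dev=25, EF_Unit tests=27, EF_Integration tests=25, EF_Code review=28) = 28; EF_Security audit = 28+12 = 40
Expected project duration μ = 40 days. Critical path: Architecture design → Frontend dev → Code review → Security audit.

Backward pass:
LF_Security audit = 40; LS_Security audit = 40−12 = 28
LF_Code review = LS_Security audit = 28; LS_Code review = 28−2 = 26
LF_Integration tests = LS_Security audit = 28; LS_Integration tests = 28−10 = 18
LF_Unit tests = LS_Security audit = 28; LS_Unit tests = 28−12 = 16
LF_Database migration = LS_Code review = 26; LS_Database migration = 26−2 = 24
LF_Frontend dev = LS_Code review = 26; LS_Frontend dev = 26−11 = 15
LF_Backend dev = LS_Security audit = 28; LS_Backend dev = 28−16 = 12
LF_API spec = min(LS_Backend dev=12, LS_Database migration=24, LS_Unit tests=16, LS_Security audit=28) = 12; LS_API spec = 12−9 = 3
LF_Architecture design = min(LS_Frontend dev=15, LS_Database migration=24, LS_Unit tests=16, LS_Integration tests=18) = 15; LS_Architecture design = 15−15 = 0
LF_Requirements = LS_Security audit = 28; LS_Requirements = 28−7 = 21
Slack_Database migration = LS_Database migration − ES_Database migration = 24 − 15 = 9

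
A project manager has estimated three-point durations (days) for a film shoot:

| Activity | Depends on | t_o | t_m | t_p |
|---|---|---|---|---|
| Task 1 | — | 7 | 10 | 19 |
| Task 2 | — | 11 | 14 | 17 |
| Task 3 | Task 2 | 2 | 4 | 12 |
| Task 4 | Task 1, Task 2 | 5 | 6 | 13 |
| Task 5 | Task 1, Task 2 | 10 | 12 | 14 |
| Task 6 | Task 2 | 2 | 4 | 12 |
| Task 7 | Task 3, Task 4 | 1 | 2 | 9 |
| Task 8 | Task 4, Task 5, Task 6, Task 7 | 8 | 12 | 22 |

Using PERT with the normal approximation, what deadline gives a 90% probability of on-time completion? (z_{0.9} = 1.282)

42.4 days

te_Task 1 = (7 + 4·10 + 19)/6 = 66/6 = 11; σ²_Task 1 = ((19−7)/6)² = 4.000
te_Task 2 = (11 + 4·14 + 17)/6 = 84/6 = 14; σ²_Task 2 = ((17−11)/6)² = 1.000
te_Task 3 = (2 + 4·4 + 12)/6 = 30/6 = 5; σ²_Task 3 = ((12−2)/6)² = 2.778
te_Task 4 = (5 + 4·6 + 13)/6 = 42/6 = 7; σ²_Task 4 = ((13−5)/6)² = 1.778
te_Task 5 = (10 + 4·12 + 14)/6 = 72/6 = 12; σ²_Task 5 = ((14−10)/6)² = 0.444
te_Task 6 = (2 + 4·4 + 12)/6 = 30/6 = 5; σ²_Task 6 = ((12−2)/6)² = 2.778
te_Task 7 = (1 + 4·2 + 9)/6 = 18/6 = 3; σ²_Task 7 = ((9−1)/6)² = 1.778
te_Task 8 = (8 + 4·12 + 22)/6 = 78/6 = 13; σ²_Task 8 = ((22−8)/6)² = 5.444

Forward pass:
ES_Task 1 = 0; EF_Task 1 = 11
ES_Task 2 = 0; EF_Task 2 = 14
ES_Task 3 = 14; EF_Task 3 = 14+5 = 19
ES_Task 4 = max(EF_Task 1=11, EF_Task 2=14) = 14; EF_Task 4 = 14+7 = 21
ES_Task 5 = max(EF_Task 1=11, EF_Task 2=14) = 14; EF_Task 5 = 14+12 = 26
ES_Task 6 = 14; EF_Task 6 = 14+5 = 19
ES_Task 7 = max(EF_Task 3=19, EF_Task 4=21) = 21; EF_Task 7 = 21+3 = 24
ES_Task 8 = max(EF_Task 4=21, EF_Task 5=26, EF_Task 6=19, EF_Task 7=24) = 26; EF_Task 8 = 26+13 = 39
Expected project duration μ = 39 days. Critical path: Task 2 → Task 5 → Task 8.

Variance along critical path = 1.000 + 0.444 + 5.444 = 6.889; σ = 2.625 days.
D = μ + z·σ = 39 + 1.282·2.625 = 42.4 days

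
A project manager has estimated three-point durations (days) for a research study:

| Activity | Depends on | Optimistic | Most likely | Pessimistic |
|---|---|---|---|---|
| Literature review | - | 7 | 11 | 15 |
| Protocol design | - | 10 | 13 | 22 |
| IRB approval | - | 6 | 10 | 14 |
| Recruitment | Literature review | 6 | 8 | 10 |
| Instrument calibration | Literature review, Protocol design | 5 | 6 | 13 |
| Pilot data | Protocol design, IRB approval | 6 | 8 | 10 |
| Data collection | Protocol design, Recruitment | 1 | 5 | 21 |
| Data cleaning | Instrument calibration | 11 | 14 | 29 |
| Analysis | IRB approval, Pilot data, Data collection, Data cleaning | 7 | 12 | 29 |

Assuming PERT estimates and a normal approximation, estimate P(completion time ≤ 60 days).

te_Literature review = (7 + 4·11 + 15)/6 = 66/6 = 11; σ²_Literature review = ((15−7)/6)² = 1.778
te_Protocol design = (10 + 4·13 + 22)/6 = 84/6 = 14; σ²_Protocol design = ((22−10)/6)² = 4.000
te_IRB approval = (6 + 4·10 + 14)/6 = 60/6 = 10; σ²_IRB approval = ((14−6)/6)² = 1.778
te_Recruitment = (6 + 4·8 + 10)/6 = 48/6 = 8; σ²_Recruitment = ((10−6)/6)² = 0.444
te_Instrument calibration = (5 + 4·6 + 13)/6 = 42/6 = 7; σ²_Instrument calibration = ((13−5)/6)² = 1.778
te_Pilot data = (6 + 4·8 + 10)/6 = 48/6 = 8; σ²_Pilot data = ((10−6)/6)² = 0.444
te_Data collection = (1 + 4·5 + 21)/6 = 42/6 = 7; σ²_Data collection = ((21−1)/6)² = 11.111
te_Data cleaning = (11 + 4·14 + 29)/6 = 96/6 = 16; σ²_Data cleaning = ((29−11)/6)² = 9.000
te_Analysis = (7 + 4·12 + 29)/6 = 84/6 = 14; σ²_Analysis = ((29−7)/6)² = 13.444

Forward pass:
ES_Literature review = 0; EF_Literature review = 11
ES_Protocol design = 0; EF_Protocol design = 14
ES_IRB approval = 0; EF_IRB approval = 10
ES_Recruitment = 11; EF_Recruitment = 11+8 = 19
ES_Instrument calibration = max(EF_Literature review=11, EF_Protocol design=14) = 14; EF_Instrument calibration = 14+7 = 21
ES_Pilot data = max(EF_Protocol design=14, EF_IRB approval=10) = 14; EF_Pilot data = 14+8 = 22
ES_Data collection = max(EF_Protocol design=14, EF_Recruitment=19) = 19; EF_Data collection = 19+7 = 26
ES_Data cleaning = 21; EF_Data cleaning = 21+16 = 37
ES_Analysis = max(EF_IRB approval=10, EF_Pilot data=22, EF_Data collection=26, EF_Data cleaning=37) = 37; EF_Analysis = 37+14 = 51
Expected project duration μ = 51 days. Critical path: Protocol design → Instrument calibration → Data cleaning → Analysis.

Variance along critical path = 4.000 + 1.778 + 9.000 + 13.444 = 28.222; σ = √28.222 = 5.312 days.
Z = (60 − 51) / 5.312 = 1.694
P(T ≤ 60) = Φ(1.694) ≈ 0.955

0.955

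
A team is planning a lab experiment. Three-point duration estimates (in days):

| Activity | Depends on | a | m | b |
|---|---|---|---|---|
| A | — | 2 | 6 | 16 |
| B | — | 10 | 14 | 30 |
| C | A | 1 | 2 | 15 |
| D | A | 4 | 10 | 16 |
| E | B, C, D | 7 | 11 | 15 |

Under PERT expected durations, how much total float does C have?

te_A = (2 + 4·6 + 16)/6 = 42/6 = 7
te_B = (10 + 4·14 + 30)/6 = 96/6 = 16
te_C = (1 + 4·2 + 15)/6 = 24/6 = 4
te_D = (4 + 4·10 + 16)/6 = 60/6 = 10
te_E = (7 + 4·11 + 15)/6 = 66/6 = 11

Forward pass:
ES_A = 0; EF_A = 7
ES_B = 0; EF_B = 16
ES_C = 7; EF_C = 7+4 = 11
ES_D = 7; EF_D = 7+10 = 17
ES_E = max(EF_B=16, EF_C=11, EF_D=17) = 17; EF_E = 17+11 = 28
Expected project duration μ = 28 days. Critical path: A → D → E.

Backward pass:
LF_E = 28; LS_E = 28−11 = 17
LF_D = LS_E = 17; LS_D = 17−10 = 7
LF_C = LS_E = 17; LS_C = 17−4 = 13
LF_B = LS_E = 17; LS_B = 17−16 = 1
LF_A = min(LS_C=13, LS_D=7) = 7; LS_A = 7−7 = 0
Slack_C = LS_C − ES_C = 13 − 7 = 6

6 days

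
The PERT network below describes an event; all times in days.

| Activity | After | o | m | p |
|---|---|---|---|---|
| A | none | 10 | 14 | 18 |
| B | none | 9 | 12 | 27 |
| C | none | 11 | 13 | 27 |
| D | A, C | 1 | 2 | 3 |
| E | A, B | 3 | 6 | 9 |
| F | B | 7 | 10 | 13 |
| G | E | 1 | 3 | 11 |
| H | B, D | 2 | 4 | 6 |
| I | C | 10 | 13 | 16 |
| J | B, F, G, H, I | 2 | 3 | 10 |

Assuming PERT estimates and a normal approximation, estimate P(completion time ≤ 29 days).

te_A = (10 + 4·14 + 18)/6 = 84/6 = 14; σ²_A = ((18−10)/6)² = 1.778
te_B = (9 + 4·12 + 27)/6 = 84/6 = 14; σ²_B = ((27−9)/6)² = 9.000
te_C = (11 + 4·13 + 27)/6 = 90/6 = 15; σ²_C = ((27−11)/6)² = 7.111
te_D = (1 + 4·2 + 3)/6 = 12/6 = 2; σ²_D = ((3−1)/6)² = 0.111
te_E = (3 + 4·6 + 9)/6 = 36/6 = 6; σ²_E = ((9−3)/6)² = 1.000
te_F = (7 + 4·10 + 13)/6 = 60/6 = 10; σ²_F = ((13−7)/6)² = 1.000
te_G = (1 + 4·3 + 11)/6 = 24/6 = 4; σ²_G = ((11−1)/6)² = 2.778
te_H = (2 + 4·4 + 6)/6 = 24/6 = 4; σ²_H = ((6−2)/6)² = 0.444
te_I = (10 + 4·13 + 16)/6 = 78/6 = 13; σ²_I = ((16−10)/6)² = 1.000
te_J = (2 + 4·3 + 10)/6 = 24/6 = 4; σ²_J = ((10−2)/6)² = 1.778

Forward pass:
ES_A = 0; EF_A = 14
ES_B = 0; EF_B = 14
ES_C = 0; EF_C = 15
ES_D = max(EF_A=14, EF_C=15) = 15; EF_D = 15+2 = 17
ES_E = max(EF_A=14, EF_B=14) = 14; EF_E = 14+6 = 20
ES_F = 14; EF_F = 14+10 = 24
ES_G = 20; EF_G = 20+4 = 24
ES_H = max(EF_B=14, EF_D=17) = 17; EF_H = 17+4 = 21
ES_I = 15; EF_I = 15+13 = 28
ES_J = max(EF_B=14, EF_F=24, EF_G=24, EF_H=21, EF_I=28) = 28; EF_J = 28+4 = 32
Expected project duration μ = 32 days. Critical path: C → I → J.

Variance along critical path = 7.111 + 1.000 + 1.778 = 9.889; σ = √9.889 = 3.145 days.
Z = (29 − 32) / 3.145 = -0.954
P(T ≤ 29) = Φ(-0.954) ≈ 0.170

0.170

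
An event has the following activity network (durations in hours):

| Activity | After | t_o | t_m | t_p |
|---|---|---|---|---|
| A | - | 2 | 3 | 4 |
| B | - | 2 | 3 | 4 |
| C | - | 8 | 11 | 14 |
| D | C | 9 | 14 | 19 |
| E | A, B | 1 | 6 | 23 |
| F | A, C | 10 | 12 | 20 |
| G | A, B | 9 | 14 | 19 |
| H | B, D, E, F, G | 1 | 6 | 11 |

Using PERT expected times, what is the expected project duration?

31 hours

te_A = (2 + 4·3 + 4)/6 = 18/6 = 3
te_B = (2 + 4·3 + 4)/6 = 18/6 = 3
te_C = (8 + 4·11 + 14)/6 = 66/6 = 11
te_D = (9 + 4·14 + 19)/6 = 84/6 = 14
te_E = (1 + 4·6 + 23)/6 = 48/6 = 8
te_F = (10 + 4·12 + 20)/6 = 78/6 = 13
te_G = (9 + 4·14 + 19)/6 = 84/6 = 14
te_H = (1 + 4·6 + 11)/6 = 36/6 = 6

Forward pass:
ES_A = 0; EF_A = 3
ES_B = 0; EF_B = 3
ES_C = 0; EF_C = 11
ES_D = 11; EF_D = 11+14 = 25
ES_E = max(EF_A=3, EF_B=3) = 3; EF_E = 3+8 = 11
ES_F = max(EF_A=3, EF_C=11) = 11; EF_F = 11+13 = 24
ES_G = max(EF_A=3, EF_B=3) = 3; EF_G = 3+14 = 17
ES_H = max(EF_B=3, EF_D=25, EF_E=11, EF_F=24, EF_G=17) = 25; EF_H = 25+6 = 31
Expected project duration μ = 31 hours. Critical path: C → D → H.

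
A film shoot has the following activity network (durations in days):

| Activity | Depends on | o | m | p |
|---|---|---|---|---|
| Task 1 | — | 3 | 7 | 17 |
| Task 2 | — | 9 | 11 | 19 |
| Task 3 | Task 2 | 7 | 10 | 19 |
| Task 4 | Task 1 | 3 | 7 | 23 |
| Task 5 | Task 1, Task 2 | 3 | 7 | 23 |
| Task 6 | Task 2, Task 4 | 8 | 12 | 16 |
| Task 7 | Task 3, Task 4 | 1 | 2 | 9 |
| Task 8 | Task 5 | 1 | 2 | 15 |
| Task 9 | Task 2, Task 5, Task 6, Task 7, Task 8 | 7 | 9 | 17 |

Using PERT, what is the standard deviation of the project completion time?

te_Task 1 = (3 + 4·7 + 17)/6 = 48/6 = 8; σ²_Task 1 = ((17−3)/6)² = 5.444
te_Task 2 = (9 + 4·11 + 19)/6 = 72/6 = 12; σ²_Task 2 = ((19−9)/6)² = 2.778
te_Task 3 = (7 + 4·10 + 19)/6 = 66/6 = 11; σ²_Task 3 = ((19−7)/6)² = 4.000
te_Task 4 = (3 + 4·7 + 23)/6 = 54/6 = 9; σ²_Task 4 = ((23−3)/6)² = 11.111
te_Task 5 = (3 + 4·7 + 23)/6 = 54/6 = 9; σ²_Task 5 = ((23−3)/6)² = 11.111
te_Task 6 = (8 + 4·12 + 16)/6 = 72/6 = 12; σ²_Task 6 = ((16−8)/6)² = 1.778
te_Task 7 = (1 + 4·2 + 9)/6 = 18/6 = 3; σ²_Task 7 = ((9−1)/6)² = 1.778
te_Task 8 = (1 + 4·2 + 15)/6 = 24/6 = 4; σ²_Task 8 = ((15−1)/6)² = 5.444
te_Task 9 = (7 + 4·9 + 17)/6 = 60/6 = 10; σ²_Task 9 = ((17−7)/6)² = 2.778

Forward pass:
ES_Task 1 = 0; EF_Task 1 = 8
ES_Task 2 = 0; EF_Task 2 = 12
ES_Task 3 = 12; EF_Task 3 = 12+11 = 23
ES_Task 4 = 8; EF_Task 4 = 8+9 = 17
ES_Task 5 = max(EF_Task 1=8, EF_Task 2=12) = 12; EF_Task 5 = 12+9 = 21
ES_Task 6 = max(EF_Task 2=12, EF_Task 4=17) = 17; EF_Task 6 = 17+12 = 29
ES_Task 7 = max(EF_Task 3=23, EF_Task 4=17) = 23; EF_Task 7 = 23+3 = 26
ES_Task 8 = 21; EF_Task 8 = 21+4 = 25
ES_Task 9 = max(EF_Task 2=12, EF_Task 5=21, EF_Task 6=29, EF_Task 7=26, EF_Task 8=25) = 29; EF_Task 9 = 29+10 = 39
Expected project duration μ = 39 days. Critical path: Task 1 → Task 4 → Task 6 → Task 9.

Variance along critical path = 5.444 + 11.111 + 1.778 + 2.778 = 21.111
σ = √21.111 = 4.595 days

4.59 days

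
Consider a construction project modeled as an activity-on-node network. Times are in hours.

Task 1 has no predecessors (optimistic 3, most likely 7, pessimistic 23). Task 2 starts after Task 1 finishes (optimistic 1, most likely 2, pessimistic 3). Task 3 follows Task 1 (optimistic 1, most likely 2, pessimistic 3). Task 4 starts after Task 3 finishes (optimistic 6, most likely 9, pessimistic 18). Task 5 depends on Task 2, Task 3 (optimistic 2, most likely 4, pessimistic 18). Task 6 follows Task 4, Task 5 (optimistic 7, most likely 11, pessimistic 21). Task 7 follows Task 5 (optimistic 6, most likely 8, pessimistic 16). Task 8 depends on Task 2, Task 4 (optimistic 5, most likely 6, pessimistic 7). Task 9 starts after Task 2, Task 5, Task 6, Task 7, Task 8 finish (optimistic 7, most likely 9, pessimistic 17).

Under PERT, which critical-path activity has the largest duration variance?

te_Task 1 = (3 + 4·7 + 23)/6 = 54/6 = 9; σ²_Task 1 = ((23−3)/6)² = 11.111
te_Task 2 = (1 + 4·2 + 3)/6 = 12/6 = 2; σ²_Task 2 = ((3−1)/6)² = 0.111
te_Task 3 = (1 + 4·2 + 3)/6 = 12/6 = 2; σ²_Task 3 = ((3−1)/6)² = 0.111
te_Task 4 = (6 + 4·9 + 18)/6 = 60/6 = 10; σ²_Task 4 = ((18−6)/6)² = 4.000
te_Task 5 = (2 + 4·4 + 18)/6 = 36/6 = 6; σ²_Task 5 = ((18−2)/6)² = 7.111
te_Task 6 = (7 + 4·11 + 21)/6 = 72/6 = 12; σ²_Task 6 = ((21−7)/6)² = 5.444
te_Task 7 = (6 + 4·8 + 16)/6 = 54/6 = 9; σ²_Task 7 = ((16−6)/6)² = 2.778
te_Task 8 = (5 + 4·6 + 7)/6 = 36/6 = 6; σ²_Task 8 = ((7−5)/6)² = 0.111
te_Task 9 = (7 + 4·9 + 17)/6 = 60/6 = 10; σ²_Task 9 = ((17−7)/6)² = 2.778

Forward pass:
ES_Task 1 = 0; EF_Task 1 = 9
ES_Task 2 = 9; EF_Task 2 = 9+2 = 11
ES_Task 3 = 9; EF_Task 3 = 9+2 = 11
ES_Task 4 = 11; EF_Task 4 = 11+10 = 21
ES_Task 5 = max(EF_Task 2=11, EF_Task 3=11) = 11; EF_Task 5 = 11+6 = 17
ES_Task 6 = max(EF_Task 4=21, EF_Task 5=17) = 21; EF_Task 6 = 21+12 = 33
ES_Task 7 = 17; EF_Task 7 = 17+9 = 26
ES_Task 8 = max(EF_Task 2=11, EF_Task 4=21) = 21; EF_Task 8 = 21+6 = 27
ES_Task 9 = max(EF_Task 2=11, EF_Task 5=17, EF_Task 6=33, EF_Task 7=26, EF_Task 8=27) = 33; EF_Task 9 = 33+10 = 43
Expected project duration μ = 43 hours. Critical path: Task 1 → Task 3 → Task 4 → Task 6 → Task 9.

Variances on critical path: σ²_Task 1=11.111, σ²_Task 3=0.111, σ²_Task 4=4.000, σ²_Task 6=5.444, σ²_Task 9=2.778.
Largest is σ²_Task 1 = 11.111.

Task 1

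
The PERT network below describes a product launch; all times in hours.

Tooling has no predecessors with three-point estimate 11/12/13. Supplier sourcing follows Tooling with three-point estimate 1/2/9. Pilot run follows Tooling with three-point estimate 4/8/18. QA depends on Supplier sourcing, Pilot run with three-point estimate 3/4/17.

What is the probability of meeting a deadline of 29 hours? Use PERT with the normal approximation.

0.727

te_Tooling = (11 + 4·12 + 13)/6 = 72/6 = 12; σ²_Tooling = ((13−11)/6)² = 0.111
te_Supplier sourcing = (1 + 4·2 + 9)/6 = 18/6 = 3; σ²_Supplier sourcing = ((9−1)/6)² = 1.778
te_Pilot run = (4 + 4·8 + 18)/6 = 54/6 = 9; σ²_Pilot run = ((18−4)/6)² = 5.444
te_QA = (3 + 4·4 + 17)/6 = 36/6 = 6; σ²_QA = ((17−3)/6)² = 5.444

Forward pass:
ES_Tooling = 0; EF_Tooling = 12
ES_Supplier sourcing = 12; EF_Supplier sourcing = 12+3 = 15
ES_Pilot run = 12; EF_Pilot run = 12+9 = 21
ES_QA = max(EF_Supplier sourcing=15, EF_Pilot run=21) = 21; EF_QA = 21+6 = 27
Expected project duration μ = 27 hours. Critical path: Tooling → Pilot run → QA.

Variance along critical path = 0.111 + 5.444 + 5.444 = 11.000; σ = √11.000 = 3.317 hours.
Z = (29 − 27) / 3.317 = 0.603
P(T ≤ 29) = Φ(0.603) ≈ 0.727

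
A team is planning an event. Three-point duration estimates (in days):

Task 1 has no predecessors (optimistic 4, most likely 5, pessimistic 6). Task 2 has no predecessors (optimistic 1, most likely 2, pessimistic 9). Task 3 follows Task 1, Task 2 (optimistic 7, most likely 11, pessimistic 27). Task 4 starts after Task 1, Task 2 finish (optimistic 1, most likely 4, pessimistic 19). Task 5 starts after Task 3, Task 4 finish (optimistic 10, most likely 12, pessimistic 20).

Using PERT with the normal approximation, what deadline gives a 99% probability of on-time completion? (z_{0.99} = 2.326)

39.7 days

te_Task 1 = (4 + 4·5 + 6)/6 = 30/6 = 5; σ²_Task 1 = ((6−4)/6)² = 0.111
te_Task 2 = (1 + 4·2 + 9)/6 = 18/6 = 3; σ²_Task 2 = ((9−1)/6)² = 1.778
te_Task 3 = (7 + 4·11 + 27)/6 = 78/6 = 13; σ²_Task 3 = ((27−7)/6)² = 11.111
te_Task 4 = (1 + 4·4 + 19)/6 = 36/6 = 6; σ²_Task 4 = ((19−1)/6)² = 9.000
te_Task 5 = (10 + 4·12 + 20)/6 = 78/6 = 13; σ²_Task 5 = ((20−10)/6)² = 2.778

Forward pass:
ES_Task 1 = 0; EF_Task 1 = 5
ES_Task 2 = 0; EF_Task 2 = 3
ES_Task 3 = max(EF_Task 1=5, EF_Task 2=3) = 5; EF_Task 3 = 5+13 = 18
ES_Task 4 = max(EF_Task 1=5, EF_Task 2=3) = 5; EF_Task 4 = 5+6 = 11
ES_Task 5 = max(EF_Task 3=18, EF_Task 4=11) = 18; EF_Task 5 = 18+13 = 31
Expected project duration μ = 31 days. Critical path: Task 1 → Task 3 → Task 5.

Variance along critical path = 0.111 + 11.111 + 2.778 = 14.000; σ = 3.742 days.
D = μ + z·σ = 31 + 2.326·3.742 = 39.7 days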